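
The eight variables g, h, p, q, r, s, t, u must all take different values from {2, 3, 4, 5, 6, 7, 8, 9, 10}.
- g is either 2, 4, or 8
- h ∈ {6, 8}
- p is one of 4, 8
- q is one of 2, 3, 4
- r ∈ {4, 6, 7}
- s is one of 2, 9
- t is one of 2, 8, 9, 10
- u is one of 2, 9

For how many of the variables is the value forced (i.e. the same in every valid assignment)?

Among the 8 variables, 3 fits only q (and all 8 values in {2, 3, 4, 6, 7, 8, 9, 10} must be used), so q = 3.
Among the 7 still-open variables, 7 fits only r (and all 7 values in {2, 4, 6, 7, 8, 9, 10} must be used), so r = 7.
Among the 6 still-open variables, 6 fits only h (and all 6 values in {2, 4, 6, 8, 9, 10} must be used), so h = 6.
Among the 5 still-open variables, 10 fits only t (and all 5 values in {2, 4, 8, 9, 10} must be used), so t = 10.
The 2 variables s and u are confined to {2, 9}, which locks those values in; drop them from g.
Determined: h=6, q=3, r=7, t=10. The other variables each still have more than one consistent value. That makes 4.

4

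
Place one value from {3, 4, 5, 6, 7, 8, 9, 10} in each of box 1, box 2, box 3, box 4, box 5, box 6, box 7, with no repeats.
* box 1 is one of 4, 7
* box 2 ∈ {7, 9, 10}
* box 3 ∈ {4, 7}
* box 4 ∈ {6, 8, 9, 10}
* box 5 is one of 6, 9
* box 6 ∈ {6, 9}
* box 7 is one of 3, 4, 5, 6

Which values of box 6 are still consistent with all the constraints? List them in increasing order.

box 1 and box 3 between them cover only {4, 7} — a naked pair. Remove those values from box 2, box 7.
box 5 and box 6 share exactly the 2 values {6, 9}; by pigeonhole those values go to them, so strike 6, 9 from box 2, box 4, box 7.
box 2 has just one choice, so box 2 = 10. Remove 10 from box 4.
box 4's domain is down to {8}, so box 4 = 8.
No further eliminations apply; box 6 can still be any of 6, 9.

6, 9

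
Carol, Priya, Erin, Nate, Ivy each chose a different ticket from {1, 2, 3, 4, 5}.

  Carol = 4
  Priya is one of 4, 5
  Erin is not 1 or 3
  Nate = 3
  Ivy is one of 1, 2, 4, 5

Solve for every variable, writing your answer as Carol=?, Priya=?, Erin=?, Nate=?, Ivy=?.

Carol must be 4 (only option left). Strike 4 from Priya, Erin, Ivy.
Priya has just one choice, so Priya = 5. So Erin, Ivy can't be 5.
Erin's domain is down to {2}, so Erin = 2. Remove 2 from Ivy.
Nate must be 3 (only option left).
Ivy's domain is down to {1}, so Ivy = 1.

Carol=4, Priya=5, Erin=2, Nate=3, Ivy=1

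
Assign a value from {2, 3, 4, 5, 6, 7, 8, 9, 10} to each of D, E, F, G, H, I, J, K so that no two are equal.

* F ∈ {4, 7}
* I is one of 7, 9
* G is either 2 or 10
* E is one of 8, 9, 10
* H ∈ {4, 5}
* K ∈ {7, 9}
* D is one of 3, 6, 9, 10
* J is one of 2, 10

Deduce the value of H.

G and J share exactly the 2 values {2, 10}; by pigeonhole those values go to them, so strike 2, 10 from D, E.
I and K share exactly the 2 values {7, 9}; by pigeonhole those values go to them, so strike 7, 9 from D, E, F.
That leaves E = 8.
F has just one choice, so F = 4. Remove 4 from H.
So H = 5.

5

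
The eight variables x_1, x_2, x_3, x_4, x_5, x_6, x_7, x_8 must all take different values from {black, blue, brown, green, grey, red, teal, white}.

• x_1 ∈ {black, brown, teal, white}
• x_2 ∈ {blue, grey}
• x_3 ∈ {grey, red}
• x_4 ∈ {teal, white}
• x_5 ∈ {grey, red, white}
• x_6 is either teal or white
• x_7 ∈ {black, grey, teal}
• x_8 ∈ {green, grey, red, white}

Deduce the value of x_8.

The 8 variables draw from only 8 values {black, blue, brown, green, grey, red, teal, white}, so each is used; only x_2 can be blue, hence x_2 = blue.
The 7 still-open variables draw from only 7 values {black, brown, green, grey, red, teal, white}, so each is used; only x_1 can be brown, hence x_1 = brown.
Among the 6 still-open variables, black fits only x_7 (and all 6 values in {black, green, grey, red, teal, white} must be used), so x_7 = black.
The 5 still-open variables together cover exactly {green, grey, red, teal, white} — 5 values for 5 variables — and green appears only in x_8's list, so x_8 = green.

green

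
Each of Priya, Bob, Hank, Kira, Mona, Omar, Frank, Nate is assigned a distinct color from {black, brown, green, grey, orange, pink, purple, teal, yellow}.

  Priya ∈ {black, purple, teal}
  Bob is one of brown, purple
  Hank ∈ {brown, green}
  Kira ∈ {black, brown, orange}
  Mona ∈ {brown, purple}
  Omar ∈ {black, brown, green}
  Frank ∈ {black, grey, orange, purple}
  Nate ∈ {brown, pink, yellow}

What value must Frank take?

grey

Bob and Mona share exactly the 2 values {brown, purple}; by pigeonhole those values go to them, so strike brown, purple from Priya, Hank, Kira, Omar, Frank, Nate.
Hank has just one choice, so Hank = green. So Omar can't be green.
That leaves Omar = black. Eliminate black elsewhere: Priya, Kira, Frank.
Priya must be teal (only option left).
Kira's domain is down to {orange}, so Kira = orange. Strike orange from Frank.
So Frank = grey.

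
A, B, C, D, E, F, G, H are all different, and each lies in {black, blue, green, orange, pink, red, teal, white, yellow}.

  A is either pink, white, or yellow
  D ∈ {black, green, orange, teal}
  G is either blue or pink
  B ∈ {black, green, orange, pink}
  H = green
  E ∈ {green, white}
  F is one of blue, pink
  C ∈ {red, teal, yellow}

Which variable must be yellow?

A

H has just one choice, so H = green. So B, D, E can't be green.
E must be white (only option left). Strike white from A.
The 2 variables F and G are confined to {blue, pink}, which locks those values in; drop them from A, B.
So yellow goes to A.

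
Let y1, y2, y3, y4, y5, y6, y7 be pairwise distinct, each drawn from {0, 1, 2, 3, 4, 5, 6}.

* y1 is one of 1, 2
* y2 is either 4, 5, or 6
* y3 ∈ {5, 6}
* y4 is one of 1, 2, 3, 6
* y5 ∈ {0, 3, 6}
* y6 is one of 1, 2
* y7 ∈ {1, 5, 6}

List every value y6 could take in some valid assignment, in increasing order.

The 7 variables draw from only 7 values {0, 1, 2, 3, 4, 5, 6}, so each is used; only y5 can be 0, hence y5 = 0.
The 6 still-open variables together cover exactly {1, 2, 3, 4, 5, 6} — 6 values for 6 variables — and 3 appears only in y4's list, so y4 = 3.
The 5 still-open variables draw from only 5 values {1, 2, 4, 5, 6}, so each is used; only y2 can be 4, hence y2 = 4.
y1 and y6 share exactly the 2 values {1, 2}; by pigeonhole those values go to them, so strike 1, 2 from y7.
No further eliminations apply; y6 can still be any of 1, 2.

1, 2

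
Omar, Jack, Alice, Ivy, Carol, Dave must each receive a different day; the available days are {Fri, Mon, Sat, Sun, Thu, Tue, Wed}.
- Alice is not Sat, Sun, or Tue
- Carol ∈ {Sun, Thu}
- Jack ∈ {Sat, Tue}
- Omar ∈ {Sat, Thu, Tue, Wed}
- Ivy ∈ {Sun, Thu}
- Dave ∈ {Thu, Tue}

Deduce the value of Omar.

Wed

Ivy and Carol between them cover only {Sun, Thu} — a naked pair. Remove those values from Omar, Alice, Dave.
Dave has just one choice, so Dave = Tue. Eliminate Tue elsewhere: Omar, Jack.
Jack has just one choice, so Jack = Sat. Strike Sat from Omar.
So Omar = Wed.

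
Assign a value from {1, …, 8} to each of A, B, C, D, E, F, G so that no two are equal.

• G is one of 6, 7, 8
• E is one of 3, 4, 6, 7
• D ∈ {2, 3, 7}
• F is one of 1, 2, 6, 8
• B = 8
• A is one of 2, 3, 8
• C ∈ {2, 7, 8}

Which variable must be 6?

G

B must be 8 (only option left). So A, C, F, G can't be 8.
Among the 6 still-open variables, 1 fits only F (and all 6 values in {1, 2, 3, 4, 6, 7} must be used), so F = 1.
The 5 still-open variables together cover exactly {2, 3, 4, 6, 7} — 5 values for 5 variables — and 4 appears only in E's list, so E = 4.
Among the 4 still-open variables, 6 fits only G (and all 4 values in {2, 3, 6, 7} must be used), so G = 6.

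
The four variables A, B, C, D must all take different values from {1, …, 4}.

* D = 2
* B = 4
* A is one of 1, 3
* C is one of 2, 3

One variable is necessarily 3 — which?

B has just one choice, so B = 4.
D has just one choice, so D = 2. Remove 2 from C.
So 3 goes to C.

C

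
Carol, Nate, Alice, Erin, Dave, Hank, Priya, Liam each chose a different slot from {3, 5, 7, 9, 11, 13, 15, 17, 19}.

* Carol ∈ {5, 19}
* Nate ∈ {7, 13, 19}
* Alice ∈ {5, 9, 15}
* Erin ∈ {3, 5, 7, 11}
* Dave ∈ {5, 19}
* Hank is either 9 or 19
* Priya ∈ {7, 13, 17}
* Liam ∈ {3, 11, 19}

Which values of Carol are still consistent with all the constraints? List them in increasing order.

Carol and Dave between them cover only {5, 19} — a naked pair. Remove those values from Nate, Alice, Erin, Hank, Liam.
That leaves Hank = 9. Strike 9 from Alice.
That leaves Alice = 15.
No further eliminations apply; Carol can still be any of 5, 19.

5, 19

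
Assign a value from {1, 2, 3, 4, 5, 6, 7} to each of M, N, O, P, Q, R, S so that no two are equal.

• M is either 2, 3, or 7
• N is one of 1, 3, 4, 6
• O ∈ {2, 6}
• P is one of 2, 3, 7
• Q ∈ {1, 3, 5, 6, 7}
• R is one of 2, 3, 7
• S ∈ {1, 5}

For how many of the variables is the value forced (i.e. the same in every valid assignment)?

2

The 7 variables draw from only 7 values {1, 2, 3, 4, 5, 6, 7}, so each is used; only N can be 4, hence N = 4.
M, P, R between them cover only {2, 3, 7} — a naked triple. Remove those values from O, Q.
O's domain is down to {6}, so O = 6. Remove 6 from Q.
Determined: N=4, O=6. The other variables each still have more than one consistent value. That makes 2.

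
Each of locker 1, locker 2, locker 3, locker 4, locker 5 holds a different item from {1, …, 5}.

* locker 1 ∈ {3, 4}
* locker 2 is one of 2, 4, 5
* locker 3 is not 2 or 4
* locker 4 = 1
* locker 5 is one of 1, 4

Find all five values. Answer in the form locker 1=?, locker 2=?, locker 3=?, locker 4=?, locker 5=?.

locker 1=3, locker 2=2, locker 3=5, locker 4=1, locker 5=4

locker 4 has just one choice, so locker 4 = 1. Eliminate 1 elsewhere: locker 3, locker 5.
locker 5 has just one choice, so locker 5 = 4. Remove 4 from locker 1, locker 2.
locker 1 has just one choice, so locker 1 = 3. Strike 3 from locker 3.
That leaves locker 3 = 5. Remove 5 from locker 2.
locker 2 must be 2 (only option left).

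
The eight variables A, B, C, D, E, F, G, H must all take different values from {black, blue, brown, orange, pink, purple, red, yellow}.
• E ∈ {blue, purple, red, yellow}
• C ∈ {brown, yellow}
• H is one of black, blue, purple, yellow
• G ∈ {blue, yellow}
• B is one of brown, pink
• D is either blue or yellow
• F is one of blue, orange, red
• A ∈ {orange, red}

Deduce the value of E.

purple

The 8 variables draw from only 8 values {black, blue, brown, orange, pink, purple, red, yellow}, so each is used; only H can be black, hence H = black.
Among the 7 still-open variables, pink fits only B (and all 7 values in {blue, brown, orange, pink, purple, red, yellow} must be used), so B = pink.
Among the 6 still-open variables, brown fits only C (and all 6 values in {blue, brown, orange, purple, red, yellow} must be used), so C = brown.
Among the 5 still-open variables, purple fits only E (and all 5 values in {blue, orange, purple, red, yellow} must be used), so E = purple.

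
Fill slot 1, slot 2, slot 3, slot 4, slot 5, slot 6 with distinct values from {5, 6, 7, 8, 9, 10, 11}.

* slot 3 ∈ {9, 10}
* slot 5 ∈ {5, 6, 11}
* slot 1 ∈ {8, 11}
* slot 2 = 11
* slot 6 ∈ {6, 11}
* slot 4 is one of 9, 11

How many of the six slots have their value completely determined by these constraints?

slot 2 has just one choice, so slot 2 = 11. Eliminate 11 elsewhere: slot 1, slot 4, slot 5, slot 6.
That leaves slot 4 = 9. Eliminate 9 elsewhere: slot 3.
slot 6 must be 6 (only option left). Strike 6 from slot 5.
slot 1's domain is down to {8}, so slot 1 = 8.
That leaves slot 3 = 10.
slot 5 has just one choice, so slot 5 = 5.
Every slot is fixed: slot 1=8, slot 2=11, slot 3=10, slot 4=9, slot 5=5, slot 6=6. That makes 6.

6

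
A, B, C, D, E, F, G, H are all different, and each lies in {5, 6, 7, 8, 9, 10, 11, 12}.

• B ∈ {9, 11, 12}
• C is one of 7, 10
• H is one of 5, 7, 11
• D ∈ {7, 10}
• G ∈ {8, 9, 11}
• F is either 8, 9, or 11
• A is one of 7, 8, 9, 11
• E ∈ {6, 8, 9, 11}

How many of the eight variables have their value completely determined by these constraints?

3

The 8 variables draw from only 8 values {5, 6, 7, 8, 9, 10, 11, 12}, so each is used; only H can be 5, hence H = 5.
The 7 still-open variables together cover exactly {6, 7, 8, 9, 10, 11, 12} — 7 values for 7 variables — and 6 appears only in E's list, so E = 6.
The 6 still-open variables together cover exactly {7, 8, 9, 10, 11, 12} — 6 values for 6 variables — and 12 appears only in B's list, so B = 12.
The 2 variables C and D are confined to {7, 10}, which locks those values in; drop them from A.
Determined: B=12, E=6, H=5. The other variables each still have more than one consistent value. That makes 3.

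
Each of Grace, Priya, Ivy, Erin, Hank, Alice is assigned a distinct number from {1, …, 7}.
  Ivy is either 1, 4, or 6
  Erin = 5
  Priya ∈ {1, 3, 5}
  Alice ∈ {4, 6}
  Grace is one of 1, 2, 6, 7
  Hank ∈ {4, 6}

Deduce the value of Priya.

Erin's domain is down to {5}, so Erin = 5. Strike 5 from Priya.
The 2 variables Hank and Alice are confined to {4, 6}, which locks those values in; drop them from Grace, Ivy.
Ivy has just one choice, so Ivy = 1. Eliminate 1 elsewhere: Grace, Priya.
So Priya = 3.

3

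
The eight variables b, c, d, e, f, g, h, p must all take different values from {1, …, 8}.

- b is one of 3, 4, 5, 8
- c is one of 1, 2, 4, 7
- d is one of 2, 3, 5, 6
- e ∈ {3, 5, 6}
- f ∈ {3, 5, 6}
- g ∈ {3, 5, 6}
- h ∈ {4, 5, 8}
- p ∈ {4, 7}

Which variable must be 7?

Among the 8 variables, 1 fits only c (and all 8 values in {1, 2, 3, 4, 5, 6, 7, 8} must be used), so c = 1.
The 7 still-open variables draw from only 7 values {2, 3, 4, 5, 6, 7, 8}, so each is used; only d can be 2, hence d = 2.
The 6 still-open variables draw from only 6 values {3, 4, 5, 6, 7, 8}, so each is used; only p can be 7, hence p = 7.

p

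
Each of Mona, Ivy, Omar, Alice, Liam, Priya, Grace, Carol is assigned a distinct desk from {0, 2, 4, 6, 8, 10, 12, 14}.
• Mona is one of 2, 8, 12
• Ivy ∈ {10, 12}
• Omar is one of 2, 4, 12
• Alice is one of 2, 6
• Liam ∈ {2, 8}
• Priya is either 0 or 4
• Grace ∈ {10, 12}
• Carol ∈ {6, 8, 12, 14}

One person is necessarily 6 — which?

Alice

The 8 variables together cover exactly {0, 2, 4, 6, 8, 10, 12, 14} — 8 values for 8 variables — and 0 appears only in Priya's list, so Priya = 0.
The 7 still-open variables together cover exactly {2, 4, 6, 8, 10, 12, 14} — 7 values for 7 variables — and 4 appears only in Omar's list, so Omar = 4.
Among the 6 still-open variables, 14 fits only Carol (and all 6 values in {2, 6, 8, 10, 12, 14} must be used), so Carol = 14.
The 5 still-open variables draw from only 5 values {2, 6, 8, 10, 12}, so each is used; only Alice can be 6, hence Alice = 6.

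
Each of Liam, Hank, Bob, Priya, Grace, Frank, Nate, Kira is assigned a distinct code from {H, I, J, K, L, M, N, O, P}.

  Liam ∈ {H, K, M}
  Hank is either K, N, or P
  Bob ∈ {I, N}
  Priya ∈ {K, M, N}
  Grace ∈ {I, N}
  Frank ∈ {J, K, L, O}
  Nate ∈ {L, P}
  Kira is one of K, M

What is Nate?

The 2 variables Bob and Grace are confined to {I, N}, which locks those values in; drop them from Hank, Priya.
Priya and Kira between them cover only {K, M} — a naked pair. Remove those values from Liam, Hank, Frank.
Liam must be H (only option left).
That leaves Hank = P. Eliminate P elsewhere: Nate.
So Nate = L.

L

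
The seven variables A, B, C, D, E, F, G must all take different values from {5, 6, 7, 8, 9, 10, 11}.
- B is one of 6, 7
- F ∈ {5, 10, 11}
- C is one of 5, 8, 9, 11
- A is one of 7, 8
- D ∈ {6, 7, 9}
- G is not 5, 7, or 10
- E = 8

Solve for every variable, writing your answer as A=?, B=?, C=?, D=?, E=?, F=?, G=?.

A=7, B=6, C=5, D=9, E=8, F=10, G=11

E has just one choice, so E = 8. Eliminate 8 elsewhere: A, C, G.
That leaves A = 7. Remove 7 from B, D.
B has just one choice, so B = 6. So D, G can't be 6.
D has just one choice, so D = 9. Eliminate 9 elsewhere: C, G.
G must be 11 (only option left). Eliminate 11 elsewhere: C, F.
That leaves C = 5. Eliminate 5 elsewhere: F.
That leaves F = 10.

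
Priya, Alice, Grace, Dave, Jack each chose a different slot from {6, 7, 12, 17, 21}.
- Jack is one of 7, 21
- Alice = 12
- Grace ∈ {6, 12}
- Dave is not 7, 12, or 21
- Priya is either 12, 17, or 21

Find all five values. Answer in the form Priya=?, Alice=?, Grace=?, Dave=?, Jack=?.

Alice must be 12 (only option left). So Priya, Grace can't be 12.
Grace must be 6 (only option left). Eliminate 6 elsewhere: Dave.
Dave must be 17 (only option left). Strike 17 from Priya.
Priya has just one choice, so Priya = 21. Strike 21 from Jack.
Jack has just one choice, so Jack = 7.

Priya=21, Alice=12, Grace=6, Dave=17, Jack=7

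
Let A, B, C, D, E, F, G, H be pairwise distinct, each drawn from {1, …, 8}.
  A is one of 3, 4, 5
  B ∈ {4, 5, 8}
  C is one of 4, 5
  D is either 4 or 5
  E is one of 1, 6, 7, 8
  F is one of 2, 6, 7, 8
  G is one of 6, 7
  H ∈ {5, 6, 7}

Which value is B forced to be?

Among the 8 variables, 1 fits only E (and all 8 values in {1, 2, 3, 4, 5, 6, 7, 8} must be used), so E = 1.
Among the 7 still-open variables, 2 fits only F (and all 7 values in {2, 3, 4, 5, 6, 7, 8} must be used), so F = 2.
The 6 still-open variables draw from only 6 values {3, 4, 5, 6, 7, 8}, so each is used; only A can be 3, hence A = 3.
The 5 still-open variables together cover exactly {4, 5, 6, 7, 8} — 5 values for 5 variables — and 8 appears only in B's list, so B = 8.

8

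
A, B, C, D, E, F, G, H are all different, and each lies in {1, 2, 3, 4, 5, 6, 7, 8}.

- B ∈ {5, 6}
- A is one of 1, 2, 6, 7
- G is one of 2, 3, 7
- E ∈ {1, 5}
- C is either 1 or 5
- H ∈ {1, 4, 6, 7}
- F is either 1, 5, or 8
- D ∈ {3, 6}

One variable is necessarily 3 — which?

D

The 8 variables draw from only 8 values {1, 2, 3, 4, 5, 6, 7, 8}, so each is used; only H can be 4, hence H = 4.
The 7 still-open variables draw from only 7 values {1, 2, 3, 5, 6, 7, 8}, so each is used; only F can be 8, hence F = 8.
C and E share exactly the 2 values {1, 5}; by pigeonhole those values go to them, so strike 1, 5 from A, B.
B's domain is down to {6}, so B = 6. Eliminate 6 elsewhere: A, D.
So 3 goes to D.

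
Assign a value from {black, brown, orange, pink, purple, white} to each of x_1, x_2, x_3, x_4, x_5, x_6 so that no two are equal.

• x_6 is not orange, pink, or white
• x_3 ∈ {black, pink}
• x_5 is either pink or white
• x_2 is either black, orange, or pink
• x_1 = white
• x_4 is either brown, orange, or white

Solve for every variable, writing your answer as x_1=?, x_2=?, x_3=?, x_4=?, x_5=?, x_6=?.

x_1's domain is down to {white}, so x_1 = white. Eliminate white elsewhere: x_4, x_5.
x_5 must be pink (only option left). Strike pink from x_2, x_3.
That leaves x_3 = black. Strike black from x_2, x_6.
x_2 must be orange (only option left). Strike orange from x_4.
x_4 has just one choice, so x_4 = brown. So x_6 can't be brown.
x_6's domain is down to {purple}, so x_6 = purple.

x_1=white, x_2=orange, x_3=black, x_4=brown, x_5=pink, x_6=purple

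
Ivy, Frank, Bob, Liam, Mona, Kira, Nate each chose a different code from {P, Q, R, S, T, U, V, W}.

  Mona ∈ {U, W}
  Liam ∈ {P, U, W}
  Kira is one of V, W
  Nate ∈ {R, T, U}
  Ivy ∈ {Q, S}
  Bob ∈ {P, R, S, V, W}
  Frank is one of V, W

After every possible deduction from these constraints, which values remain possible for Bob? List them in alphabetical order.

R, S

Frank and Kira share exactly the 2 values {V, W}; by pigeonhole those values go to them, so strike V, W from Bob, Liam, Mona.
Mona has just one choice, so Mona = U. So Liam, Nate can't be U.
Liam's domain is down to {P}, so Liam = P. Strike P from Bob.
No further eliminations apply; Bob can still be any of R, S.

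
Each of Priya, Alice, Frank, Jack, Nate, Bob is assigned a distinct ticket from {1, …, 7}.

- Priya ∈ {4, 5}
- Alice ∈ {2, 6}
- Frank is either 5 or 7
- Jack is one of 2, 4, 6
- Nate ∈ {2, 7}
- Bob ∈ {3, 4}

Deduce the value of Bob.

Among the 6 variables, 3 fits only Bob (and all 6 values in {2, 3, 4, 5, 6, 7} must be used), so Bob = 3.

3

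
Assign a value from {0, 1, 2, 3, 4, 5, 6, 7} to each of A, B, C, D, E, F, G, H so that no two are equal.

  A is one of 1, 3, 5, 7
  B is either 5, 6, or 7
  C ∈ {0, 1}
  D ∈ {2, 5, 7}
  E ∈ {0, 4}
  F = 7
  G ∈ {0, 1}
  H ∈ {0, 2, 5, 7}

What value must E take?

F must be 7 (only option left). Strike 7 from A, B, D, H.
The 7 still-open variables together cover exactly {0, 1, 2, 3, 4, 5, 6} — 7 values for 7 variables — and 3 appears only in A's list, so A = 3.
The 6 still-open variables together cover exactly {0, 1, 2, 4, 5, 6} — 6 values for 6 variables — and 4 appears only in E's list, so E = 4.

4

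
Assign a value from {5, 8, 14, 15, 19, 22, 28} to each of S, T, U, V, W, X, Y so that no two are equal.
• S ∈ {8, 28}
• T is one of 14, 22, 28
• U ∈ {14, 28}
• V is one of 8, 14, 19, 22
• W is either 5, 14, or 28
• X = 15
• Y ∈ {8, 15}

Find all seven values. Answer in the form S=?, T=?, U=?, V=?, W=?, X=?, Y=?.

X's domain is down to {15}, so X = 15. Strike 15 from Y.
Y has just one choice, so Y = 8. Strike 8 from S, V.
S's domain is down to {28}, so S = 28. Eliminate 28 elsewhere: T, U, W.
U has just one choice, so U = 14. Strike 14 from T, V, W.
W must be 5 (only option left).
That leaves T = 22. Strike 22 from V.
V's domain is down to {19}, so V = 19.

S=28, T=22, U=14, V=19, W=5, X=15, Y=8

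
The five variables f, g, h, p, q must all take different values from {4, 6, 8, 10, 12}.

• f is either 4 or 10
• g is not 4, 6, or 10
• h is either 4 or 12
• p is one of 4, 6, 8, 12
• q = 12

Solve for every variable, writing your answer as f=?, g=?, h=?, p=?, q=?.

f=10, g=8, h=4, p=6, q=12

q must be 12 (only option left). Remove 12 from g, h, p.
g must be 8 (only option left). Remove 8 from p.
h has just one choice, so h = 4. Strike 4 from f, p.
p has just one choice, so p = 6.
f must be 10 (only option left).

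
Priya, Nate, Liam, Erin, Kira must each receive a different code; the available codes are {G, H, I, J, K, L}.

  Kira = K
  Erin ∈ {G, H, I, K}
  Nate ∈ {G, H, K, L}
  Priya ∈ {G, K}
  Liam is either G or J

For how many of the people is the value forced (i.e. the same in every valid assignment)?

Kira must be K (only option left). Eliminate K elsewhere: Priya, Nate, Erin.
Priya has just one choice, so Priya = G. Strike G from Nate, Liam, Erin.
Liam's domain is down to {J}, so Liam = J.
Determined: Priya=G, Liam=J, Kira=K. The other people each still have more than one consistent value. That makes 3.

3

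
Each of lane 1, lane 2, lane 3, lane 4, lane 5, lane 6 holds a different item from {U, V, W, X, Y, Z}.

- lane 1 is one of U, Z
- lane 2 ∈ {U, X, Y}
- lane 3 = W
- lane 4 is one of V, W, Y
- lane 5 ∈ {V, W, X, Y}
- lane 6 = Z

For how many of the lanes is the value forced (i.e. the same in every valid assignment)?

lane 3 has just one choice, so lane 3 = W. Strike W from lane 4, lane 5.
That leaves lane 6 = Z. So lane 1 can't be Z.
lane 1 must be U (only option left). Remove U from lane 2.
Determined: lane 1=U, lane 3=W, lane 6=Z. The other lanes each still have more than one consistent value. That makes 3.

3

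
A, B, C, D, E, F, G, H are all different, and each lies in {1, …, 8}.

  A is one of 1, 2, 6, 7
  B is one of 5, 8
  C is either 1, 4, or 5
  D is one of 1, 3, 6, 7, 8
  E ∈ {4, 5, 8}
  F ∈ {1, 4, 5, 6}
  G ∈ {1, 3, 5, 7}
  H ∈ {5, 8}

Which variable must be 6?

The 8 variables together cover exactly {1, 2, 3, 4, 5, 6, 7, 8} — 8 values for 8 variables — and 2 appears only in A's list, so A = 2.
B and H between them cover only {5, 8} — a naked pair. Remove those values from C, D, E, F, G.
E has just one choice, so E = 4. Remove 4 from C, F.
C's domain is down to {1}, so C = 1. Eliminate 1 elsewhere: D, F, G.
So 6 goes to F.

F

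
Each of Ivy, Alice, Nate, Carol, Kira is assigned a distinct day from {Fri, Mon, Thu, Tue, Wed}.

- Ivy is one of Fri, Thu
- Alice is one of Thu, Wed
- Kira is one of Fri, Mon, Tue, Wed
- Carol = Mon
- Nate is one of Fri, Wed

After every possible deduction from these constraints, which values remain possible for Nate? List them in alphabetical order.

Fri, Wed

Carol's domain is down to {Mon}, so Carol = Mon. Remove Mon from Kira.
The 4 still-open variables together cover exactly {Fri, Thu, Tue, Wed} — 4 values for 4 variables — and Tue appears only in Kira's list, so Kira = Tue.
No further eliminations apply; Nate can still be any of Fri, Wed.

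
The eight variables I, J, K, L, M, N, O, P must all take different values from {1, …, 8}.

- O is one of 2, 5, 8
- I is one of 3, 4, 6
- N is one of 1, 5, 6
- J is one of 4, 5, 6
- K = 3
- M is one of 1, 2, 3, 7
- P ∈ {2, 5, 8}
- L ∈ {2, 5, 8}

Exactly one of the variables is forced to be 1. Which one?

K must be 3 (only option left). Strike 3 from I, M.
The 7 still-open variables together cover exactly {1, 2, 4, 5, 6, 7, 8} — 7 values for 7 variables — and 7 appears only in M's list, so M = 7.
The 6 still-open variables together cover exactly {1, 2, 4, 5, 6, 8} — 6 values for 6 variables — and 1 appears only in N's list, so N = 1.

N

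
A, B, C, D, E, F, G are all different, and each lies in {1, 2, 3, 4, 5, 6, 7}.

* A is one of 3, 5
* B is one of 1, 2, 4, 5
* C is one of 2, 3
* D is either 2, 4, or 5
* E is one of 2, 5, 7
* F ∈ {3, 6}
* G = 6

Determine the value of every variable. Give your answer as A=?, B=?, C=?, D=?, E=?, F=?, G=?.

G's domain is down to {6}, so G = 6. So F can't be 6.
F's domain is down to {3}, so F = 3. So A, C can't be 3.
A has just one choice, so A = 5. Remove 5 from B, D, E.
C has just one choice, so C = 2. So B, D, E can't be 2.
D has just one choice, so D = 4. So B can't be 4.
That leaves E = 7.
That leaves B = 1.

A=5, B=1, C=2, D=4, E=7, F=3, G=6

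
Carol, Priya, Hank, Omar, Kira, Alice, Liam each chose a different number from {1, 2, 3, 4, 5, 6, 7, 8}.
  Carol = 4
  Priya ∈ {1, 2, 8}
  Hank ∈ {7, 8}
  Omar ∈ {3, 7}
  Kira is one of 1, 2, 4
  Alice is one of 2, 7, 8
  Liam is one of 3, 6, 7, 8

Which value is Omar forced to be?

3

Carol must be 4 (only option left). Remove 4 from Kira.
The 6 still-open variables together cover exactly {1, 2, 3, 6, 7, 8} — 6 values for 6 variables — and 6 appears only in Liam's list, so Liam = 6.
Among the 5 still-open variables, 3 fits only Omar (and all 5 values in {1, 2, 3, 7, 8} must be used), so Omar = 3.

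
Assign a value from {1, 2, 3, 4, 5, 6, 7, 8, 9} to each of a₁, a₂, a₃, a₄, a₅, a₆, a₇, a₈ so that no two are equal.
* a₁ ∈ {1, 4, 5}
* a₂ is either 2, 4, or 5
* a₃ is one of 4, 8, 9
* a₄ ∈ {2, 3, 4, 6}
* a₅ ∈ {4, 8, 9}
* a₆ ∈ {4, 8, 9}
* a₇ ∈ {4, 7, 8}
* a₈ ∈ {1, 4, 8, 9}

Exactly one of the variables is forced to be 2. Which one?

a₃, a₅, a₆ share exactly the 3 values {4, 8, 9}; by pigeonhole those values go to them, so strike 4, 8, 9 from a₁, a₂, a₄, a₇, a₈.
a₇ has just one choice, so a₇ = 7.
a₈ must be 1 (only option left). Eliminate 1 elsewhere: a₁.
a₁ must be 5 (only option left). So a₂ can't be 5.
So 2 goes to a₂.

a₂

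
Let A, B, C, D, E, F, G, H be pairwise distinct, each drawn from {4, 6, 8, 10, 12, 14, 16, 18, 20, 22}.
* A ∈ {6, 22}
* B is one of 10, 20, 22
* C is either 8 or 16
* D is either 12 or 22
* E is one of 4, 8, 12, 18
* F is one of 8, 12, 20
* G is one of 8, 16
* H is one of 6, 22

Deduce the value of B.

10

A and H share exactly the 2 values {6, 22}; by pigeonhole those values go to them, so strike 6, 22 from B, D.
D's domain is down to {12}, so D = 12. Eliminate 12 elsewhere: E, F.
C and G between them cover only {8, 16} — a naked pair. Remove those values from E, F.
F has just one choice, so F = 20. Eliminate 20 elsewhere: B.
So B = 10.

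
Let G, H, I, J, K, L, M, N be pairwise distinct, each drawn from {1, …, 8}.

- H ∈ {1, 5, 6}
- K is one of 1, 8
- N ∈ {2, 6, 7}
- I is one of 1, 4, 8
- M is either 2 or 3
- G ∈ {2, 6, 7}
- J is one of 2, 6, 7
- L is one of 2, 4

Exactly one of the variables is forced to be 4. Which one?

Among the 8 variables, 3 fits only M (and all 8 values in {1, 2, 3, 4, 5, 6, 7, 8} must be used), so M = 3.
Among the 7 still-open variables, 5 fits only H (and all 7 values in {1, 2, 4, 5, 6, 7, 8} must be used), so H = 5.
G, J, N share exactly the 3 values {2, 6, 7}; by pigeonhole those values go to them, so strike 2, 6, 7 from L.
So 4 goes to L.

L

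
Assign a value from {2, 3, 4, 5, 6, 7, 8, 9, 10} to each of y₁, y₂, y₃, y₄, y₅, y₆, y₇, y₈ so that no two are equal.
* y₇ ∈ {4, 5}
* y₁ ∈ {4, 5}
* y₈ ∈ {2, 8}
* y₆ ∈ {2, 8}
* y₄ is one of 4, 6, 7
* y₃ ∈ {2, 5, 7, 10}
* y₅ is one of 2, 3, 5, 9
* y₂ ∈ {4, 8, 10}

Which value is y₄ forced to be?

The 2 variables y₁ and y₇ are confined to {4, 5}, which locks those values in; drop them from y₂, y₃, y₄, y₅.
y₆ and y₈ between them cover only {2, 8} — a naked pair. Remove those values from y₂, y₃, y₅.
y₂ has just one choice, so y₂ = 10. So y₃ can't be 10.
That leaves y₃ = 7. Strike 7 from y₄.
So y₄ = 6.

6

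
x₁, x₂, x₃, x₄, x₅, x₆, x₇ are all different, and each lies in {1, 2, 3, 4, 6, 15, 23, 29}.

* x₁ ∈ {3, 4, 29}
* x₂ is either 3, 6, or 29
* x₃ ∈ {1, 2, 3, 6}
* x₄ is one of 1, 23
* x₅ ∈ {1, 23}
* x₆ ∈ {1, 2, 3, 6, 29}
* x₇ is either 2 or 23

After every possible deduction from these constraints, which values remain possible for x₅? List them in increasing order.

The 7 variables together cover exactly {1, 2, 3, 4, 6, 23, 29} — 7 values for 7 variables — and 4 appears only in x₁'s list, so x₁ = 4.
The 2 variables x₄ and x₅ are confined to {1, 23}, which locks those values in; drop them from x₃, x₆, x₇.
x₇ must be 2 (only option left). Eliminate 2 elsewhere: x₃, x₆.
No further eliminations apply; x₅ can still be any of 1, 23.

1, 23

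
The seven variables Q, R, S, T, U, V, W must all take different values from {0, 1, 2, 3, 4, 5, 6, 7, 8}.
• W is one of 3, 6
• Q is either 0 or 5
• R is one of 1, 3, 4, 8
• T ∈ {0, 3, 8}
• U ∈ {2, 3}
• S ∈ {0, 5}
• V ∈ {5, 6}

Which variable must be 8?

T

The 2 variables Q and S are confined to {0, 5}, which locks those values in; drop them from T, V.
V has just one choice, so V = 6. So W can't be 6.
That leaves W = 3. Strike 3 from R, T, U.
So 8 goes to T.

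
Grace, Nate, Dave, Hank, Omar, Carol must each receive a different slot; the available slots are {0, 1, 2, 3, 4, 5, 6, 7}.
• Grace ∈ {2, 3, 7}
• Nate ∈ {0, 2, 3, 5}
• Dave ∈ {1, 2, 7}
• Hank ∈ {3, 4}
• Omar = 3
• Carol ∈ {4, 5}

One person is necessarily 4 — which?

Omar's domain is down to {3}, so Omar = 3. Strike 3 from Grace, Nate, Hank.
So 4 goes to Hank.

Hank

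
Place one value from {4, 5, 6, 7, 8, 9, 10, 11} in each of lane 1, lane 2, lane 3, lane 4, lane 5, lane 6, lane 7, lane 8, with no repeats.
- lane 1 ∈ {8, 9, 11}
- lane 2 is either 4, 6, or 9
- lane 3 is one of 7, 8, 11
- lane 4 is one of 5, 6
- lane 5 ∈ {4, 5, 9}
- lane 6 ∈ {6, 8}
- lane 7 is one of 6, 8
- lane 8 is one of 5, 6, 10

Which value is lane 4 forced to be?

5

Among the 8 variables, 7 fits only lane 3 (and all 8 values in {4, 5, 6, 7, 8, 9, 10, 11} must be used), so lane 3 = 7.
Among the 7 still-open variables, 10 fits only lane 8 (and all 7 values in {4, 5, 6, 8, 9, 10, 11} must be used), so lane 8 = 10.
Among the 6 still-open variables, 11 fits only lane 1 (and all 6 values in {4, 5, 6, 8, 9, 11} must be used), so lane 1 = 11.
lane 6 and lane 7 share exactly the 2 values {6, 8}; by pigeonhole those values go to them, so strike 6, 8 from lane 2, lane 4.
So lane 4 = 5.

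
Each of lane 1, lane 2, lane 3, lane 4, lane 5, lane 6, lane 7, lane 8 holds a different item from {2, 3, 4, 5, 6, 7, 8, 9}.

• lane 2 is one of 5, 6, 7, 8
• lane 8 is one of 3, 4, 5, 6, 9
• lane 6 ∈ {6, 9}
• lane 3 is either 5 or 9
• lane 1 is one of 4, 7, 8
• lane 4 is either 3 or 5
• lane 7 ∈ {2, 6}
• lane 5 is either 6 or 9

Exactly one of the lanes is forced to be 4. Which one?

The 8 variables draw from only 8 values {2, 3, 4, 5, 6, 7, 8, 9}, so each is used; only lane 7 can be 2, hence lane 7 = 2.
lane 5 and lane 6 between them cover only {6, 9} — a naked pair. Remove those values from lane 2, lane 3, lane 8.
That leaves lane 3 = 5. Remove 5 from lane 2, lane 4, lane 8.
lane 4 must be 3 (only option left). So lane 8 can't be 3.

lane 8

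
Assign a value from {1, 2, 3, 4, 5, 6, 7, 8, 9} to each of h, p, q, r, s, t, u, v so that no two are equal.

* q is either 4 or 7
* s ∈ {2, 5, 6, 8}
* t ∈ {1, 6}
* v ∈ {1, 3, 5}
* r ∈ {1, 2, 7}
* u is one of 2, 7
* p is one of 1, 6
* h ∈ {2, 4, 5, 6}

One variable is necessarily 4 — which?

q

The 8 variables draw from only 8 values {1, 2, 3, 4, 5, 6, 7, 8}, so each is used; only v can be 3, hence v = 3.
The 7 still-open variables draw from only 7 values {1, 2, 4, 5, 6, 7, 8}, so each is used; only s can be 8, hence s = 8.
Among the 6 still-open variables, 5 fits only h (and all 6 values in {1, 2, 4, 5, 6, 7} must be used), so h = 5.
The 5 still-open variables together cover exactly {1, 2, 4, 6, 7} — 5 values for 5 variables — and 4 appears only in q's list, so q = 4.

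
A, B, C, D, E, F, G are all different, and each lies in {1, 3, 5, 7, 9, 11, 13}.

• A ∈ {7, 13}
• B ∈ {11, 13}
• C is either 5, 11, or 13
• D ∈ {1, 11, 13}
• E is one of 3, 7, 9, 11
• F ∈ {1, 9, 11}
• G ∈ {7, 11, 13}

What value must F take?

9

The 7 variables together cover exactly {1, 3, 5, 7, 9, 11, 13} — 7 values for 7 variables — and 3 appears only in E's list, so E = 3.
The 6 still-open variables together cover exactly {1, 5, 7, 9, 11, 13} — 6 values for 6 variables — and 5 appears only in C's list, so C = 5.
The 5 still-open variables together cover exactly {1, 7, 9, 11, 13} — 5 values for 5 variables — and 9 appears only in F's list, so F = 9.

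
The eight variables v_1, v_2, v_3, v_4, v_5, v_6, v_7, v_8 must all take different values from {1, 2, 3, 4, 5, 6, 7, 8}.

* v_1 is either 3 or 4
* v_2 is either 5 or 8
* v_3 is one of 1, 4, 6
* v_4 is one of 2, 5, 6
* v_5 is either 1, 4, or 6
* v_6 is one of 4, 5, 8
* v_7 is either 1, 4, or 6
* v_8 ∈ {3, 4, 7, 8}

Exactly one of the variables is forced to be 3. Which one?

Among the 8 variables, 2 fits only v_4 (and all 8 values in {1, 2, 3, 4, 5, 6, 7, 8} must be used), so v_4 = 2.
The 7 still-open variables together cover exactly {1, 3, 4, 5, 6, 7, 8} — 7 values for 7 variables — and 7 appears only in v_8's list, so v_8 = 7.
Among the 6 still-open variables, 3 fits only v_1 (and all 6 values in {1, 3, 4, 5, 6, 8} must be used), so v_1 = 3.

v_1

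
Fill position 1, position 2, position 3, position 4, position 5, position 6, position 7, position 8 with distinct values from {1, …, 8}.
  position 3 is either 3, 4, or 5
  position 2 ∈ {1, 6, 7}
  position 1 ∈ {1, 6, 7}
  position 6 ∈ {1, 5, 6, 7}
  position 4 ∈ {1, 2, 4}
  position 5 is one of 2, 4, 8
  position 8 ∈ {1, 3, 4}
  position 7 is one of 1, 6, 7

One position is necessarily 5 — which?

The 8 variables together cover exactly {1, 2, 3, 4, 5, 6, 7, 8} — 8 values for 8 variables — and 8 appears only in position 5's list, so position 5 = 8.
Among the 7 still-open variables, 2 fits only position 4 (and all 7 values in {1, 2, 3, 4, 5, 6, 7} must be used), so position 4 = 2.
position 1, position 2, position 7 between them cover only {1, 6, 7} — a naked triple. Remove those values from position 6, position 8.
So 5 goes to position 6.

position 6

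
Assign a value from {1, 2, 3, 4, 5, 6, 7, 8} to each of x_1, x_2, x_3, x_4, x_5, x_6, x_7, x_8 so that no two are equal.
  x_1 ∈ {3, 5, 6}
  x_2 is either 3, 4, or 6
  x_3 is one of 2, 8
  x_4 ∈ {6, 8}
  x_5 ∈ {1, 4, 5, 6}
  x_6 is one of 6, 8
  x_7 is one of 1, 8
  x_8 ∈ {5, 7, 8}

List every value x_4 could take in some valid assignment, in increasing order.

6, 8

The 8 variables draw from only 8 values {1, 2, 3, 4, 5, 6, 7, 8}, so each is used; only x_3 can be 2, hence x_3 = 2.
The 7 still-open variables draw from only 7 values {1, 3, 4, 5, 6, 7, 8}, so each is used; only x_8 can be 7, hence x_8 = 7.
x_4 and x_6 share exactly the 2 values {6, 8}; by pigeonhole those values go to them, so strike 6, 8 from x_1, x_2, x_5, x_7.
That leaves x_7 = 1. So x_5 can't be 1.
No further eliminations apply; x_4 can still be any of 6, 8.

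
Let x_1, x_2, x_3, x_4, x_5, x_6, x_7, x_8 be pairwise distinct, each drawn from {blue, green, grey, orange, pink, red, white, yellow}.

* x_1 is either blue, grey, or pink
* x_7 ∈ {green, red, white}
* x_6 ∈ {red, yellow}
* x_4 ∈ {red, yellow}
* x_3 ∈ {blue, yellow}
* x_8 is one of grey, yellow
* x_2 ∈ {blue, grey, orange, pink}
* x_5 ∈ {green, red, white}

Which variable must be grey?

x_8

The 8 variables draw from only 8 values {blue, green, grey, orange, pink, red, white, yellow}, so each is used; only x_2 can be orange, hence x_2 = orange.
The 7 still-open variables draw from only 7 values {blue, green, grey, pink, red, white, yellow}, so each is used; only x_1 can be pink, hence x_1 = pink.
The 6 still-open variables draw from only 6 values {blue, green, grey, red, white, yellow}, so each is used; only x_3 can be blue, hence x_3 = blue.
Among the 5 still-open variables, grey fits only x_8 (and all 5 values in {green, grey, red, white, yellow} must be used), so x_8 = grey.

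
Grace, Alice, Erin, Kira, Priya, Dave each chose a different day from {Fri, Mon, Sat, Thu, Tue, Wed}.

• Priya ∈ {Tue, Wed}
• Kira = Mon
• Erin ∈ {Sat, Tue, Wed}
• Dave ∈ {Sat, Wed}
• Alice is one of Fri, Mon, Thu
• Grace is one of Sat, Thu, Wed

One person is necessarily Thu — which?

Grace

Kira has just one choice, so Kira = Mon. Remove Mon from Alice.
Among the 5 still-open variables, Fri fits only Alice (and all 5 values in {Fri, Sat, Thu, Tue, Wed} must be used), so Alice = Fri.
Among the 4 still-open variables, Thu fits only Grace (and all 4 values in {Sat, Thu, Tue, Wed} must be used), so Grace = Thu.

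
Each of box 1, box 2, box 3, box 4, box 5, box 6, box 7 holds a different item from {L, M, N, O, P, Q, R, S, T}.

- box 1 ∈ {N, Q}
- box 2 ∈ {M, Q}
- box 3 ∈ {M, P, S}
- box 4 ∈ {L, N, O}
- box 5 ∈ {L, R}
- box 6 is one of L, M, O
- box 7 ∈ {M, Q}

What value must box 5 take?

R

The 2 variables box 2 and box 7 are confined to {M, Q}, which locks those values in; drop them from box 1, box 3, box 6.
box 1's domain is down to {N}, so box 1 = N. So box 4 can't be N.
box 4 and box 6 between them cover only {L, O} — a naked pair. Remove those values from box 5.
So box 5 = R.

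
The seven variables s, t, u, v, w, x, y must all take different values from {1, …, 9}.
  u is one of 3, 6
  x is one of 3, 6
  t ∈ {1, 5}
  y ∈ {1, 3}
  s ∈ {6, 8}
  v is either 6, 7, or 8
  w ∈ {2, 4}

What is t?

5

The 2 variables u and x are confined to {3, 6}, which locks those values in; drop them from s, v, y.
That leaves s = 8. Remove 8 from v.
v must be 7 (only option left).
y has just one choice, so y = 1. So t can't be 1.
So t = 5.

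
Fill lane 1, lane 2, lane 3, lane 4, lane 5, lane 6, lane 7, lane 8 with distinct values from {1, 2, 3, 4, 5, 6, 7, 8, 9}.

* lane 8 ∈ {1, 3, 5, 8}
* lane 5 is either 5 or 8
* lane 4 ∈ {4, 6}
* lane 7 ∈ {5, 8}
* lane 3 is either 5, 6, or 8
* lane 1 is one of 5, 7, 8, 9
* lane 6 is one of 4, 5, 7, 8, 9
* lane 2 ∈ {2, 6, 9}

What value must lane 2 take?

2

The 2 variables lane 5 and lane 7 are confined to {5, 8}, which locks those values in; drop them from lane 1, lane 3, lane 6, lane 8.
lane 3's domain is down to {6}, so lane 3 = 6. Remove 6 from lane 2, lane 4.
lane 4 has just one choice, so lane 4 = 4. Eliminate 4 elsewhere: lane 6.
The 2 variables lane 1 and lane 6 are confined to {7, 9}, which locks those values in; drop them from lane 2.
So lane 2 = 2.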